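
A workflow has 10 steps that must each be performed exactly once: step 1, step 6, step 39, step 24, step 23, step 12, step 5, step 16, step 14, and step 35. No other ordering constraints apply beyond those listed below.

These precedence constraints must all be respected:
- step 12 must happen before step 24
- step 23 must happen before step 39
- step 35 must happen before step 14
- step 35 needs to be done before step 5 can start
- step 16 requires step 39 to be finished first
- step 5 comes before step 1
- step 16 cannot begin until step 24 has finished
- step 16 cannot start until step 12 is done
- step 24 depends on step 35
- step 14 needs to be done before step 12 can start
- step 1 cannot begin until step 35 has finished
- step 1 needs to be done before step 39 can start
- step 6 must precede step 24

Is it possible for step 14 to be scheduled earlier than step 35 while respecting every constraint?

There is a dependency chain step 35 → step 14, so step 14 always comes after step 35.
So no valid ordering can have step 14 before step 35.

No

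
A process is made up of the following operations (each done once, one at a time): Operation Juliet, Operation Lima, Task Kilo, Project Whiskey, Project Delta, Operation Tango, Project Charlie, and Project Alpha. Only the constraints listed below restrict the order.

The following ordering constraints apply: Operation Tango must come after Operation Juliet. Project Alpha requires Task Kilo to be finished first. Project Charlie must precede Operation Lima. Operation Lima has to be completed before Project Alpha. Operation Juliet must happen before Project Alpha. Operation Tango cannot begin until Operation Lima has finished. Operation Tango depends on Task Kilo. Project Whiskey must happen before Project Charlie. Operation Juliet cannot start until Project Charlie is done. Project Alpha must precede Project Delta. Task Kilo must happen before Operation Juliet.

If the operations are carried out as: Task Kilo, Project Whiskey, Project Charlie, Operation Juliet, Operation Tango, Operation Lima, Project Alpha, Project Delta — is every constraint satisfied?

No

Here Operation Lima comes after Operation Tango.
Since Operation Lima is required before Operation Tango, the ordering is invalid.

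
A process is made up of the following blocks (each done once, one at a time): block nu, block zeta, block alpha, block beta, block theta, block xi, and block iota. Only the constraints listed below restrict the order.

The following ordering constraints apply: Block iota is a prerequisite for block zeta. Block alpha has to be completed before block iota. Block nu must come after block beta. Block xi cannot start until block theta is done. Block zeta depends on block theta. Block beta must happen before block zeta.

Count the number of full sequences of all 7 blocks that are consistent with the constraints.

174

3 blocks have no prerequisites (block alpha, block beta, block theta), so any of them could come first.
Enumerating by repeatedly choosing an available block (one whose prerequisites are all placed) gives 174 distinct complete orderings.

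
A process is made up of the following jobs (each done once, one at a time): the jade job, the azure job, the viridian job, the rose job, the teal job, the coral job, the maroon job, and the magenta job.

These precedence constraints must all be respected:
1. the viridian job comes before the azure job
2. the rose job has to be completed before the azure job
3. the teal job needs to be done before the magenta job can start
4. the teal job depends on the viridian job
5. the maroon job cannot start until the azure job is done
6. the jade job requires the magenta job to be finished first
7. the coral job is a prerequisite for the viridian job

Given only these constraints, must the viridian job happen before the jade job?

Following the dependencies: the viridian job → the teal job → the magenta job → the jade job.
So the viridian job must precede the jade job in any valid ordering.

Yes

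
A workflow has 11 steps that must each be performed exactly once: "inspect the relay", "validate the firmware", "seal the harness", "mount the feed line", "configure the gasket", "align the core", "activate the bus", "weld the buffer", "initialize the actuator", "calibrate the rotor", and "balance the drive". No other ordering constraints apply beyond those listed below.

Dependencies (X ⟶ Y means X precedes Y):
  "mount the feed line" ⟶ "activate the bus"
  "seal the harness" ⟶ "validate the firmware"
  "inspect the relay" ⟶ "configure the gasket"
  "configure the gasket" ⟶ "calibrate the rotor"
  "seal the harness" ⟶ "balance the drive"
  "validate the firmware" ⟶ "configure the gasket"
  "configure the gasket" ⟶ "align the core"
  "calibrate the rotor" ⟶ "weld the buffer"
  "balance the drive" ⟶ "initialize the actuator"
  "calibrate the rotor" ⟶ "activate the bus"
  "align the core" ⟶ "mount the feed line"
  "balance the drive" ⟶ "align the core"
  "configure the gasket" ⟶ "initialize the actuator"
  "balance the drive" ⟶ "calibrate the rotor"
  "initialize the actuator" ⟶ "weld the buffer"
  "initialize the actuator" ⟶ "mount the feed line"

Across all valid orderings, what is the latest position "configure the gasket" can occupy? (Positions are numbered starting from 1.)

Every step that must follow "configure the gasket" has to come after it. Tracing all chains starting from "configure the gasket", those steps are: "mount the feed line", "align the core", "activate the bus", "weld the buffer", "initialize the actuator", "calibrate the rotor" — 6 in total.
With 6 mandatory successors out of 11 steps total, the latest slot for "configure the gasket" is 11−6 = 5, and it's reachable by doing all non-successors before "configure the gasket".

5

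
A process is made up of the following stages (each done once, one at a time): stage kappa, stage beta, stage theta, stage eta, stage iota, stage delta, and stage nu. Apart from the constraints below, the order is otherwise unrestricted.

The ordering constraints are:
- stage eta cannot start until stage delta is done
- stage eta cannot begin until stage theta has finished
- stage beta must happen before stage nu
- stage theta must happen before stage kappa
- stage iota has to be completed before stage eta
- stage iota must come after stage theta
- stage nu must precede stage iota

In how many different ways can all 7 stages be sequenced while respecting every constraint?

The stages with no prerequisites are stage beta, stage theta, stage delta; any of them can be placed first.
Systematically extending each partial ordering one stage at a time and counting, there are 69 complete orderings.

69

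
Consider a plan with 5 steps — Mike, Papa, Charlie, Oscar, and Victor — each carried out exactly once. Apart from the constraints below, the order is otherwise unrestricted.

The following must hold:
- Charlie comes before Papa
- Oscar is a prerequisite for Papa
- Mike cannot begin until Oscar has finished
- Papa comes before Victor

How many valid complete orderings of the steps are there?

7

2 steps have no prerequisites (Charlie, Oscar), so any of them could come first.
Enumerating by repeatedly choosing an available step (one whose prerequisites are all placed) gives 7 distinct complete orderings.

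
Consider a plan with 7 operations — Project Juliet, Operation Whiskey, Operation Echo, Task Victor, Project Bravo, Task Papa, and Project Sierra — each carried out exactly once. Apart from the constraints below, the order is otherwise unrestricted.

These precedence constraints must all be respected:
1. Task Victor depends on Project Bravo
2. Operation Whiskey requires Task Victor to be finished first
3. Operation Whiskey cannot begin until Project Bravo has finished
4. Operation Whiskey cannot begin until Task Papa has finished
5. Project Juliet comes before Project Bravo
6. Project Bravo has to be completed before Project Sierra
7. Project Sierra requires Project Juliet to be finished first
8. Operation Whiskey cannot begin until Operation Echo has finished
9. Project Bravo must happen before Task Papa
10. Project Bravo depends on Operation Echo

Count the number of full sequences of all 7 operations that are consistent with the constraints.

2 operations have no prerequisites (Project Juliet, Operation Echo), so any of them could come first.
Enumerating by repeatedly choosing an available operation (one whose prerequisites are all placed) gives 16 distinct complete orderings.

16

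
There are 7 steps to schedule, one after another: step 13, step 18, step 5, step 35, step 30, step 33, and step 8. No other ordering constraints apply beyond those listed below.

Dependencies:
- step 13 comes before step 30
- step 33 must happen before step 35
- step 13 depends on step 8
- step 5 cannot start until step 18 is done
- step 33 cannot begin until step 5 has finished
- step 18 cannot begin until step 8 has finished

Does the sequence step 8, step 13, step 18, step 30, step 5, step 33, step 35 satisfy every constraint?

Yes

Checking each listed constraint against this order: for instance, step 18 is in position 3 and step 5 in position 5, so that constraint holds — and the remaining constraints check out the same way.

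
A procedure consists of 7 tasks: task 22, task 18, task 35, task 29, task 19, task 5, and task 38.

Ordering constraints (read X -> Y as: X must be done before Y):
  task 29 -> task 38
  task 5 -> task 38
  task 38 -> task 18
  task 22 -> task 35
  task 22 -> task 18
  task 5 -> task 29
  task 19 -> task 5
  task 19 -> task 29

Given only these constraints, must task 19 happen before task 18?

There is a constraint chain task 19 → task 29 → task 38 → task 18.
That forces task 19 before task 18 in every valid schedule.

Yes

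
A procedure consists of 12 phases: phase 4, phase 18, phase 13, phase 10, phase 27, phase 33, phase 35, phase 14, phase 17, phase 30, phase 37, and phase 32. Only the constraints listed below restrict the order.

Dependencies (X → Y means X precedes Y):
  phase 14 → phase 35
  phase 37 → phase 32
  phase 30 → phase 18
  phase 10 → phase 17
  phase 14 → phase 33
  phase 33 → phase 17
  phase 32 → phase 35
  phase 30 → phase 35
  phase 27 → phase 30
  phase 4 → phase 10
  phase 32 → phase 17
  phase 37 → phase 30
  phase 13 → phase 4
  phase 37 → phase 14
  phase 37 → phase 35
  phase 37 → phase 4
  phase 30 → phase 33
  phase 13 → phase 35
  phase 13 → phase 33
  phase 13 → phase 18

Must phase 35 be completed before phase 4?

Nothing in the constraints links phase 35 and phase 4; they are unordered relative to each other.
A valid ordering placing phase 4 before phase 35 exists, so the answer is no.

No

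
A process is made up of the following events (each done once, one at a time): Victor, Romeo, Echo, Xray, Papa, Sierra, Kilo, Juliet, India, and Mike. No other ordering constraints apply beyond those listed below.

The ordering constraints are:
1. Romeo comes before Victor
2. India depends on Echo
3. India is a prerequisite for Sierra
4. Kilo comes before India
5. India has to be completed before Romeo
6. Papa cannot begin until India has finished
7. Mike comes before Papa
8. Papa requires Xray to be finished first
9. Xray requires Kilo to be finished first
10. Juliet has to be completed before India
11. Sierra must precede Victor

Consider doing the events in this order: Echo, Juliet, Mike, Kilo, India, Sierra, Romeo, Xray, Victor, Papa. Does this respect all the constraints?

Yes

Every stated constraint is respected: Mike sits at position 3, ahead of Papa at position 10, and each of the other listed pairs likewise has the predecessor earlier in the sequence.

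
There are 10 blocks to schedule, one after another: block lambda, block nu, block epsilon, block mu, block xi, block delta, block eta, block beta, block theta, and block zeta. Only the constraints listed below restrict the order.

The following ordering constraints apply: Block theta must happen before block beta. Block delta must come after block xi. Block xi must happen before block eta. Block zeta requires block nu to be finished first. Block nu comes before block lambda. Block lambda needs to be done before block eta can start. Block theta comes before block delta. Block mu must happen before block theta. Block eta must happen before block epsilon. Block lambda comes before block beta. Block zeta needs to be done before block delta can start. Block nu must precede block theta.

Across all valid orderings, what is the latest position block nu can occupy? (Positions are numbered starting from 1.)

The blocks that are forced after block nu, directly or by a chain of constraints, are block lambda, block epsilon, block delta, block eta, block beta, block theta, block zeta. That's 7 blocks.
With 7 mandatory successors out of 10 blocks total, the latest slot for block nu is 10−7 = 3, and it's reachable by doing all non-successors before block nu.

3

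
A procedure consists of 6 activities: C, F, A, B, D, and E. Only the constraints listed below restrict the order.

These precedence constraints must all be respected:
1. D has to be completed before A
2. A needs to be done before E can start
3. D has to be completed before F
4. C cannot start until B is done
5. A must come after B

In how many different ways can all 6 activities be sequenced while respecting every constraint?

2 activities have no prerequisites (B, D), so any of them could come first.
Counting all ways to extend the partial order to a total order gives 30.

30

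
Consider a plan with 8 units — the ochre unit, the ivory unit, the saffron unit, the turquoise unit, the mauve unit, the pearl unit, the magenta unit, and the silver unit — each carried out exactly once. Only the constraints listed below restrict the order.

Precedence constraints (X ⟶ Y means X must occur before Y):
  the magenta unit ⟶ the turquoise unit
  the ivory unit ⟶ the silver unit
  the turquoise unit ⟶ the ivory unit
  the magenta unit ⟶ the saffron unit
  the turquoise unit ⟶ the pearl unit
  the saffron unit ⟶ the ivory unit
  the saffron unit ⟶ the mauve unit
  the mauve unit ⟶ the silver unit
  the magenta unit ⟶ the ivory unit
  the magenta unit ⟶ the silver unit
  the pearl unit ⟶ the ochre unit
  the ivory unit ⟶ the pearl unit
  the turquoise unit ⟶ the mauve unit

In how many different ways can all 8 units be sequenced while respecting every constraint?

Only the magenta unit has no prerequisites, so it must go first.
Counting all ways to extend the partial order to a total order gives 18.

18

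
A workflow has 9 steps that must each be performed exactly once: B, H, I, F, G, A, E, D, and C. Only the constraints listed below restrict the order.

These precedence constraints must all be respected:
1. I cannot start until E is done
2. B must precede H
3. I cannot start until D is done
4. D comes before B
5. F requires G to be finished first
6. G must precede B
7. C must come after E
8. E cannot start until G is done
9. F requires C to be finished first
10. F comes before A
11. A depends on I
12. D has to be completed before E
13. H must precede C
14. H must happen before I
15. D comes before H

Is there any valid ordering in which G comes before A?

Yes

Every valid ordering already has G before A (the constraints require it), so in particular at least one does.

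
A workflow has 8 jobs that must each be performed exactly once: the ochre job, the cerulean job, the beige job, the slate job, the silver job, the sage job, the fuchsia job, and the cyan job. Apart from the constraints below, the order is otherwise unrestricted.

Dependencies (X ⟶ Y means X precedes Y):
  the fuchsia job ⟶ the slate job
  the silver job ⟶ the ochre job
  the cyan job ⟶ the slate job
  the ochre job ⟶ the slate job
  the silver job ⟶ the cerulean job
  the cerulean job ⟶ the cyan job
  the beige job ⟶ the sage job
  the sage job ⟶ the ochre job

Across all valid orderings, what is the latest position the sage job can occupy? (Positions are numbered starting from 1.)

Following every chain forward from the sage job, the jobs that must come later are the ochre job, the slate job — 2 of them.
With 2 mandatory successors out of 8 jobs total, the latest slot for the sage job is 8−2 = 6, and it's reachable by doing all non-successors before the sage job.

6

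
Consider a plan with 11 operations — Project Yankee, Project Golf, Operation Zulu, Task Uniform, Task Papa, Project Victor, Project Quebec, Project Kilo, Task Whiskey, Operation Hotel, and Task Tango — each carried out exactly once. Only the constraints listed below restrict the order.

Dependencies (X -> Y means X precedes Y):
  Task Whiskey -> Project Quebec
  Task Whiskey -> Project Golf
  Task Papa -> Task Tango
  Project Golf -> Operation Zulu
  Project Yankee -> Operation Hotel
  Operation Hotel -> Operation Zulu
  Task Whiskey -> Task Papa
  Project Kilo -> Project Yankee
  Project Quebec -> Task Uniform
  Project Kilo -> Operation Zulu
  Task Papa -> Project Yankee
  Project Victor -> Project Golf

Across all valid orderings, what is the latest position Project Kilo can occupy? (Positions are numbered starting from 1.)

The operations that are forced after Project Kilo, directly or by a chain of constraints, are Project Yankee, Operation Zulu, Operation Hotel. That's 3 operations.
With 3 mandatory successors out of 11 operations total, the latest slot for Project Kilo is 11−3 = 8, and it's reachable by doing all non-successors before Project Kilo.

8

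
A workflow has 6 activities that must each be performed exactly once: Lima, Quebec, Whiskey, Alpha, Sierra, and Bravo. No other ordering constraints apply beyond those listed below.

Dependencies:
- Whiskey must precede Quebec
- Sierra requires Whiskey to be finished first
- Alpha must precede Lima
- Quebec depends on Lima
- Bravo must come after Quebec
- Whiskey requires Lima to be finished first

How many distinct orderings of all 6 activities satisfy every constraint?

3

Alpha is the only activity with nothing required before it, so every ordering starts there.
Systematically extending each partial ordering one activity at a time and counting, there are 3 complete orderings.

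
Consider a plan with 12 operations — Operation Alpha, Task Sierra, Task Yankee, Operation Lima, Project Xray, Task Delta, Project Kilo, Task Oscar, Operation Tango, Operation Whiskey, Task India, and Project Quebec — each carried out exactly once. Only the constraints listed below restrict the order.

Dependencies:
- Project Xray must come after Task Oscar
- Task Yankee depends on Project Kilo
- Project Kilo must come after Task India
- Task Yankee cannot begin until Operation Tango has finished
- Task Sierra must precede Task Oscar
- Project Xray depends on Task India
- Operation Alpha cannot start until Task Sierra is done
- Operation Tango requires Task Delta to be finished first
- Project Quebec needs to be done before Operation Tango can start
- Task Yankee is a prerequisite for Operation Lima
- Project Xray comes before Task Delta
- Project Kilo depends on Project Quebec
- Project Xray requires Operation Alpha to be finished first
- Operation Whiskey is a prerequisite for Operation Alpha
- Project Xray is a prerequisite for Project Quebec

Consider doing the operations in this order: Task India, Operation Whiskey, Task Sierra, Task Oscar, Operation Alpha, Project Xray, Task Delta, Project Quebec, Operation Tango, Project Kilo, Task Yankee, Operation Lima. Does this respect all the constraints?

Going through the constraints one by one, each required predecessor appears earlier in the sequence than its dependent — e.g. Task India (position 1) is before Project Kilo (position 10), as required.

Yes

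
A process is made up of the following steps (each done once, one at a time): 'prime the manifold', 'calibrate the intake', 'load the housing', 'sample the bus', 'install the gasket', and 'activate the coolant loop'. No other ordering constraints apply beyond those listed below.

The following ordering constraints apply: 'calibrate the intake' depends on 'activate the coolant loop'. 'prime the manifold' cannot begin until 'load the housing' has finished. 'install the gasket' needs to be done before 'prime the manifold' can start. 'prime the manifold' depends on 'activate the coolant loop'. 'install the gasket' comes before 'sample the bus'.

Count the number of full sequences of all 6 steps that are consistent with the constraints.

66

3 steps have no prerequisites ('load the housing', 'install the gasket', 'activate the coolant loop'), so any of them could come first.
Enumerating by repeatedly choosing an available step (one whose prerequisites are all placed) gives 66 distinct complete orderings.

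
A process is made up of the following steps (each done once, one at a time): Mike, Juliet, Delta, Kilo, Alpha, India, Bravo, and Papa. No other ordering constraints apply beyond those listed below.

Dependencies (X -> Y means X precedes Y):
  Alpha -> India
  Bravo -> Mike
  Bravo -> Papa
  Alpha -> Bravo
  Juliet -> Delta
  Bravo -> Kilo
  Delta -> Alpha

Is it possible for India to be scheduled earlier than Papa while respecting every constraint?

The constraints leave India and Papa unordered relative to each other; nothing requires Papa earlier.
So a valid ordering placing India earlier than Papa exists.

Yes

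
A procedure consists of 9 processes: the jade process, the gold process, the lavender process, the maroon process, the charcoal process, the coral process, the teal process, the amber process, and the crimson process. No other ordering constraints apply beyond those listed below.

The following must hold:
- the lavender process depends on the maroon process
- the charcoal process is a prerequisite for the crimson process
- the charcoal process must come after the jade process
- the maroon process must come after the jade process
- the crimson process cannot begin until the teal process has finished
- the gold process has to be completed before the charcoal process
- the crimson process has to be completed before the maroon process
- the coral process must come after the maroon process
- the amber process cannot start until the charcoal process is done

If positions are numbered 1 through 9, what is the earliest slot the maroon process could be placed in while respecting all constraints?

6

Working backwards through the constraints from the maroon process, its full set of required predecessors is the jade process, the gold process, the charcoal process, the teal process, the crimson process — 5 of them.
So at minimum 5 processes come before the maroon process, putting the maroon process no earlier than position 6. That position is achievable by scheduling exactly those predecessors first.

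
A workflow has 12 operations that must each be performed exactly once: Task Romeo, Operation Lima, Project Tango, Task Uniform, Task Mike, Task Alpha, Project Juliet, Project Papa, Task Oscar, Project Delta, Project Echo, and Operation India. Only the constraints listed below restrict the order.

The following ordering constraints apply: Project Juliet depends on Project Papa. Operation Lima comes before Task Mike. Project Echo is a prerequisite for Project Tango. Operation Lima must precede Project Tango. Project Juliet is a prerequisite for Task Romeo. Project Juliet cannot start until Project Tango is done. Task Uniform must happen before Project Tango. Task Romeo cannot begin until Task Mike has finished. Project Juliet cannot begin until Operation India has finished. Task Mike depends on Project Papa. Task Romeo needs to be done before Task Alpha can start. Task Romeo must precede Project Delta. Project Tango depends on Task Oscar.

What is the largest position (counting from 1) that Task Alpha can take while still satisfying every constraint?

Nothing depends on Task Alpha, so it can be the final operation, position 12.

12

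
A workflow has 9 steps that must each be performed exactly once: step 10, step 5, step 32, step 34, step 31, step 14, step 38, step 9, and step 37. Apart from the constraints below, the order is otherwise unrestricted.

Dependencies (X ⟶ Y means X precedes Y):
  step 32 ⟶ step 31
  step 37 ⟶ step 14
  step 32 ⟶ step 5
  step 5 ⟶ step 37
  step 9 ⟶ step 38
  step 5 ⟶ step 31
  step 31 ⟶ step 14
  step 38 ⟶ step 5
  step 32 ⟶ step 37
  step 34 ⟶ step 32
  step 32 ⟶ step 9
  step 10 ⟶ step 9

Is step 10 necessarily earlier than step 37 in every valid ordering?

Following the dependencies: step 10 → step 9 → step 38 → step 5 → step 37.
That forces step 10 before step 37 in every valid schedule.

Yes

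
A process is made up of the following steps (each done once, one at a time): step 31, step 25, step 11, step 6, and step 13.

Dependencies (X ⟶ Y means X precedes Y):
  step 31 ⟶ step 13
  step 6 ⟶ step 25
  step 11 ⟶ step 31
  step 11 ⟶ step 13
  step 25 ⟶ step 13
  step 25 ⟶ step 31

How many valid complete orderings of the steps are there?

The steps with no prerequisites are step 11, step 6; any of them can be placed first.
Counting all ways to extend the partial order to a total order gives 3.

3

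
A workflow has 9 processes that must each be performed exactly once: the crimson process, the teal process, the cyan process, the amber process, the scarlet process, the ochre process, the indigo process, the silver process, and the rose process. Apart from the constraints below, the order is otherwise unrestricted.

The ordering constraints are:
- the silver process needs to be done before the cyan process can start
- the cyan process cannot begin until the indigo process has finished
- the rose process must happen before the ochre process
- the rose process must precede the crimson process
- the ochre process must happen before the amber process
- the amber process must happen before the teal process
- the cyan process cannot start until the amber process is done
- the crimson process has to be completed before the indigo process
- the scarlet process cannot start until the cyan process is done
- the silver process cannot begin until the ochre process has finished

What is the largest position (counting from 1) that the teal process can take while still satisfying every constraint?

9

No constraint forces any process after the teal process, so it can be placed last, in position 9.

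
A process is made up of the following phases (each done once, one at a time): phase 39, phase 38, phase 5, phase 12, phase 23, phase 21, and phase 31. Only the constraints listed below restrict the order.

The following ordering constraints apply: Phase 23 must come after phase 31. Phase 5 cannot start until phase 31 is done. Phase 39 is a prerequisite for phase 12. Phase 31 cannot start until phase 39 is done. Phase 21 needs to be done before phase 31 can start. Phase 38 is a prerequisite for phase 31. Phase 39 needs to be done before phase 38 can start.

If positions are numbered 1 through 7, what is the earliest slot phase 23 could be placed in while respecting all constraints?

Working backwards through the constraints from phase 23, its full set of required predecessors is phase 39, phase 38, phase 21, phase 31 — 4 of them.
With 4 mandatory predecessors, the earliest phase 23 can sit is position 4+1 = 5, and placing just those 4 first achieves it.

5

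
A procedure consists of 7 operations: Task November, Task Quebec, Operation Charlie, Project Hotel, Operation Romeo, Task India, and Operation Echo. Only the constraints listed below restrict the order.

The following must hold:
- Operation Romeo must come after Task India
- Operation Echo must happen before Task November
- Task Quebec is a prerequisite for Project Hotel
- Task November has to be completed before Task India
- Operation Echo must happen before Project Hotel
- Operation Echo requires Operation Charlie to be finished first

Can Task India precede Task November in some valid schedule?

The constraints give a chain Task November → Task India, which forces Task November before Task India.
So no valid ordering can have Task India before Task November.

No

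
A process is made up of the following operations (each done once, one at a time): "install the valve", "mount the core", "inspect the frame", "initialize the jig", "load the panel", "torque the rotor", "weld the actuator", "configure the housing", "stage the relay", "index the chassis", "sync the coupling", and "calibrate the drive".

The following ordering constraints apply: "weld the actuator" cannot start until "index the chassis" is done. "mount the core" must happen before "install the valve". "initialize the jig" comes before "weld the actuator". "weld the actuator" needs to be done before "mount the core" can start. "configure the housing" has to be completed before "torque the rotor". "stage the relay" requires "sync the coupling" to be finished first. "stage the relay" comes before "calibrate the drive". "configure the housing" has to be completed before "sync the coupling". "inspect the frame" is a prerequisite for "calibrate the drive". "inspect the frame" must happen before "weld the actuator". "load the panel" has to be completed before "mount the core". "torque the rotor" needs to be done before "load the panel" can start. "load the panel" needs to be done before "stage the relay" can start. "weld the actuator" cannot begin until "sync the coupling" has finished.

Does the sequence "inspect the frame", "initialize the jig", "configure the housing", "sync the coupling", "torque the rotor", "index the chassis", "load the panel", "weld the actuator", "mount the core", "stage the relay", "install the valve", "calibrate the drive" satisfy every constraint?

Checking each listed constraint against this order: for instance, "inspect the frame" is in position 1 and "calibrate the drive" in position 12, so that constraint holds — and the remaining constraints check out the same way.

Yes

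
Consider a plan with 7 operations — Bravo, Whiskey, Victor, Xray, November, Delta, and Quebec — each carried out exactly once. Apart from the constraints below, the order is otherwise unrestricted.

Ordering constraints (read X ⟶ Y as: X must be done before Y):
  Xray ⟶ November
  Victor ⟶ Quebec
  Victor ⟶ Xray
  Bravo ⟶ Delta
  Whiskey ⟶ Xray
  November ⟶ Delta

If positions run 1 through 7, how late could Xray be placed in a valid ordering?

5

Every operation that must follow Xray has to come after it. Tracing all chains starting from Xray, those operations are: November, Delta — 2 in total.
With 2 mandatory successors out of 7 operations total, the latest slot for Xray is 7−2 = 5, and it's reachable by doing all non-successors before Xray.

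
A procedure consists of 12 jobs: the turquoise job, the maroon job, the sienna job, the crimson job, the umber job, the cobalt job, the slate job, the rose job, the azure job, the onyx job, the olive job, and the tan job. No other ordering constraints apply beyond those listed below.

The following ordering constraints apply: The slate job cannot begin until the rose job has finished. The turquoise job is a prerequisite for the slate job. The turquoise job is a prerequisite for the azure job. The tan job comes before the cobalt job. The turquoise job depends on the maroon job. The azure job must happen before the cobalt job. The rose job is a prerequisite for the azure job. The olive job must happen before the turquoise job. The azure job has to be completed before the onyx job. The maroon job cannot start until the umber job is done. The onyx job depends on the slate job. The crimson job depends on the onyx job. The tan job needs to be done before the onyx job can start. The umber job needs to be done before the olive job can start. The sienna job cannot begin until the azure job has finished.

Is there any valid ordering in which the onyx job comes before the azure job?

No

Following the azure job → the onyx job, the azure job must precede the onyx job in every valid ordering.
Hence the onyx job can never be scheduled before the azure job.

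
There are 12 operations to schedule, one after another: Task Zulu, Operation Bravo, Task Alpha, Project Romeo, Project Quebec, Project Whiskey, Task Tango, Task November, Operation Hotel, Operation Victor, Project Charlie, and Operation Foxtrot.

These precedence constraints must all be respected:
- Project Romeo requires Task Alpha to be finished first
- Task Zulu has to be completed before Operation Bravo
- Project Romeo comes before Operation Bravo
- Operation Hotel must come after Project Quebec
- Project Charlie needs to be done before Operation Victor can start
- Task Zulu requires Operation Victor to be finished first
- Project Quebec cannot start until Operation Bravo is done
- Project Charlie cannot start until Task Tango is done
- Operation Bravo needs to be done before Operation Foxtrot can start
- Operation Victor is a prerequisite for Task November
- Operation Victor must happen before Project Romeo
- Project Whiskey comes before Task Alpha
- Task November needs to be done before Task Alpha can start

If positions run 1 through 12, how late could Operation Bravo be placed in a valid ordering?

9

Following every chain forward from Operation Bravo, the operations that must come later are Project Quebec, Operation Hotel, Operation Foxtrot — 3 of them.
So at least 3 operations follow Operation Bravo, putting Operation Bravo no later than position 9. That position is achievable by scheduling everything else first.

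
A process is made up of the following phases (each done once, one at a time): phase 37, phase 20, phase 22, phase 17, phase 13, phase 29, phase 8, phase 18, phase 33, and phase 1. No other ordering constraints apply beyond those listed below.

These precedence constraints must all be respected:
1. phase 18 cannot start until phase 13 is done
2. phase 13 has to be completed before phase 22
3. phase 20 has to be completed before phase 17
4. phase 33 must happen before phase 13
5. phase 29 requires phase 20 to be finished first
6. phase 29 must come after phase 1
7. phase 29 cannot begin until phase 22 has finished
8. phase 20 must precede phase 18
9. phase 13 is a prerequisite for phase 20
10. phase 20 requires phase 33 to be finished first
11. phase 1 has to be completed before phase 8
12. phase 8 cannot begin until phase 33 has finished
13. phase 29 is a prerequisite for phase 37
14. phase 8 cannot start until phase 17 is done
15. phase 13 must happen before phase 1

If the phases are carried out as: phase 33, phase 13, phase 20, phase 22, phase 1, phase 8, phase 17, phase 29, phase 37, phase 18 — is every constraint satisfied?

In the proposed order, phase 8 appears before phase 17.
That contradicts the constraint that phase 17 must precede phase 8.

No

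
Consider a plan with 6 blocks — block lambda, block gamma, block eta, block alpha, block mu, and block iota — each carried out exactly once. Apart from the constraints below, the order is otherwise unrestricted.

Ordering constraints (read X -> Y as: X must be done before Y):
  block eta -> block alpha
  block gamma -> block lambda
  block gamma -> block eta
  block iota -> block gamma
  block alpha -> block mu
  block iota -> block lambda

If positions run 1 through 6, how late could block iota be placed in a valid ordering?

1

The blocks that are forced after block iota, directly or by a chain of constraints, are block lambda, block gamma, block eta, block alpha, block mu. That's 5 blocks.
With 5 mandatory successors out of 6 blocks total, the latest slot for block iota is 6−5 = 1, and it's reachable by doing all non-successors before block iota.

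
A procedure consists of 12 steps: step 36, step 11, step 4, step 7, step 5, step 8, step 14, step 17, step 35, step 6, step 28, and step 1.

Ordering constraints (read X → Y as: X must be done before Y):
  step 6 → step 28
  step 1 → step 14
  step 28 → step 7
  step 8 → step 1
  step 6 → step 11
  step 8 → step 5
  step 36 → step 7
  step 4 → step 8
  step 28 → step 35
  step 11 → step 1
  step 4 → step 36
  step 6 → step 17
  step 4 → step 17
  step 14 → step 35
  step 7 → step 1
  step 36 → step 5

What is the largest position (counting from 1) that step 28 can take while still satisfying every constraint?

8

Every step that must follow step 28 has to come after it. Tracing all chains starting from step 28, those steps are: step 7, step 14, step 35, step 1 — 4 in total.
With 4 mandatory successors out of 12 steps total, the latest slot for step 28 is 12−4 = 8, and it's reachable by doing all non-successors before step 28.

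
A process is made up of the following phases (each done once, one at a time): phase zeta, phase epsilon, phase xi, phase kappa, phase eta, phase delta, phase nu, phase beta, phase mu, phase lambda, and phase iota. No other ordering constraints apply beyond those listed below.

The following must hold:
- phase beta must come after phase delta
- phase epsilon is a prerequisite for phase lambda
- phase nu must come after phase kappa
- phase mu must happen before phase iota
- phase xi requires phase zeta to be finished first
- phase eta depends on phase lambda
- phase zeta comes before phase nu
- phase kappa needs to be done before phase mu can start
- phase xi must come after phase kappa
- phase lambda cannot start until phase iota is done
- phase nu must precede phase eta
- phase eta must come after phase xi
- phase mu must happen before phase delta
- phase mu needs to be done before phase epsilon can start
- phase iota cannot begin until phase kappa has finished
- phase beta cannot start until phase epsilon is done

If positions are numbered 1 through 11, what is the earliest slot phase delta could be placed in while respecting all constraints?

Every phase that must precede phase delta has to come before it. Tracing all chains that end at phase delta, those phases are: phase kappa, phase mu — 2 in total.
So at minimum 2 phases come before phase delta, putting phase delta no earlier than position 3. That position is achievable by scheduling exactly those predecessors first.

3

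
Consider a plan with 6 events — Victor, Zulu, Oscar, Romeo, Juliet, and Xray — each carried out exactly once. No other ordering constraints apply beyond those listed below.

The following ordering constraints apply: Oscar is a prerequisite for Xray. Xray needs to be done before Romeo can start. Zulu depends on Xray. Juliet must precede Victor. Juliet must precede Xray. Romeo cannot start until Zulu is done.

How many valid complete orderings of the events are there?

2 events have no prerequisites (Oscar, Juliet), so any of them could come first.
Enumerating by repeatedly choosing an available event (one whose prerequisites are all placed) gives 9 distinct complete orderings.

9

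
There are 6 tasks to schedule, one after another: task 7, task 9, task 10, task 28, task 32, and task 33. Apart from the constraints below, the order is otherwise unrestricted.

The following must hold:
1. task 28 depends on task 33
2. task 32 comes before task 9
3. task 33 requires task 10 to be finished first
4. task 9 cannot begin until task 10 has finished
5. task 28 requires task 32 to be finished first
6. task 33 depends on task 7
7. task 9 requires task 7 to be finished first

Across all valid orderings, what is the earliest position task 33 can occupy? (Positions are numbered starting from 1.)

3

Every task that must precede task 33 has to come before it. Tracing all chains that end at task 33, those tasks are: task 7, task 10 — 2 in total.
So at minimum 2 tasks come before task 33, putting task 33 no earlier than position 3. That position is achievable by scheduling exactly those predecessors first.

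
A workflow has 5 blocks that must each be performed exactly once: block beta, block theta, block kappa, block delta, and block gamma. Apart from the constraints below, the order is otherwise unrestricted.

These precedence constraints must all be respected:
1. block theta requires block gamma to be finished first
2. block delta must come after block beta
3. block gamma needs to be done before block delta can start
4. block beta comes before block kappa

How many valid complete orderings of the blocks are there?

The blocks with no prerequisites are block beta, block gamma; any of them can be placed first.
Enumerating by repeatedly choosing an available block (one whose prerequisites are all placed) gives 16 distinct complete orderings.

16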